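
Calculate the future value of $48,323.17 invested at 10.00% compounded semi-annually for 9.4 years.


Compound interest formula: A = P(1 + r/n)^(nt)
A = $48,323.17 × (1 + 0.1/2)^(2 × 9.4)
Growth factor: (1 + 0.1/2)^18.8 = 2.502412
A = $48,323.17 × 2.502412
A = $120,924.48

A = P(1 + r/n)^(nt) = $120,924.48


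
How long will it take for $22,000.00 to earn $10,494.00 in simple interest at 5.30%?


Rearrange the simple interest formula for t:
I = P × r × t  ⇒  t = I / (P × r)
t = $10,494.00 / ($22,000.00 × 0.053)
t = 9

t = I/(P×r) = 9 years


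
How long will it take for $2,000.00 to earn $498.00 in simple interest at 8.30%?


Rearrange the simple interest formula for t:
I = P × r × t  ⇒  t = I / (P × r)
t = $498.00 / ($2,000.00 × 0.083)
t = 3

t = I/(P×r) = 3 years


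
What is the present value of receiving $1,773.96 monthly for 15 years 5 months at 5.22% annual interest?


Present value of an ordinary annuity: PV = PMT × (1 − (1 + r)^(−n)) / r
Monthly rate r = 0.0522/12 = 0.00435, n = 185
PV = $1,773.96 × (1 − (1 + 0.0522/12)^(−185)) / (0.0522/12)
PV = $1,773.96 × 126.900947
PV = $225,117.20

PV = PMT × (1-(1+r)^(-n))/r = $225,117.20


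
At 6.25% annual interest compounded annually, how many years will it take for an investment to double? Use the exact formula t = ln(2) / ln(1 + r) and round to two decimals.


Doubling condition: (1 + r)^t = 2
Take ln of both sides: t × ln(1 + r) = ln(2)
t = ln(2) / ln(1 + r)
t = 0.693147 / 0.060625
t = 11.43

t = ln(2) / ln(1 + r) = 11.43 years


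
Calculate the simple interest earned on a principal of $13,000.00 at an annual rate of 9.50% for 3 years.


Simple interest formula: I = P × r × t
I = $13,000.00 × 0.095 × 3
I = $3,705.00

I = P × r × t = $3,705.00


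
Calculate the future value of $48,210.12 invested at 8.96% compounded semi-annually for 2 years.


Compound interest formula: A = P(1 + r/n)^(nt)
A = $48,210.12 × (1 + 0.0896/2)^(2 × 2)
Growth factor: (1 + 0.0896/2)^4 = 1.1916059
A = $48,210.12 × 1.1916059
A = $57,447.46

A = P(1 + r/n)^(nt) = $57,447.46


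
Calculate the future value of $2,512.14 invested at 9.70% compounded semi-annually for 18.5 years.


Compound interest formula: A = P(1 + r/n)^(nt)
A = $2,512.14 × (1 + 0.097/2)^(2 × 18.5)
Growth factor: (1 + 0.097/2)^37 = 5.768091
A = $2,512.14 × 5.768091
A = $14,490.25

A = P(1 + r/n)^(nt) = $14,490.25


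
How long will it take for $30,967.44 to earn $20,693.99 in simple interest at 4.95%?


Rearrange the simple interest formula for t:
I = P × r × t  ⇒  t = I / (P × r)
t = $20,693.99 / ($30,967.44 × 0.0495)
t = 13.5

t = I/(P×r) = 13.5 years


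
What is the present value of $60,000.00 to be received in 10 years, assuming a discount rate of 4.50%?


Present value formula: PV = FV / (1 + r)^t
PV = $60,000.00 / (1 + 0.045)^10
PV = $60,000.00 / 1.5529694
PV = $38,635.66

PV = FV / (1 + r)^t = $38,635.66


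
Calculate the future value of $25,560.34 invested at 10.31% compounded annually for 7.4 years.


Compound interest formula: A = P(1 + r/n)^(nt)
A = $25,560.34 × (1 + 0.1031/1)^(1 × 7.4)
Growth factor: (1 + 0.1031/1)^7.4 = 2.067046
A = $25,560.34 × 2.067046
A = $52,834.40

A = P(1 + r/n)^(nt) = $52,834.40


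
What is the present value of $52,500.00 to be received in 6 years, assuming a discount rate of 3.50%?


Present value formula: PV = FV / (1 + r)^t
PV = $52,500.00 / (1 + 0.035)^6
PV = $52,500.00 / 1.2292553
PV = $42,708.78

PV = FV / (1 + r)^t = $42,708.78


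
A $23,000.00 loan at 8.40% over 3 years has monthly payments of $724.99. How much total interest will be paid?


Total paid over the life of the loan = PMT × n.
Total paid = $724.99 × 36 = $26,099.64
Total interest = total paid − principal = $26,099.64 − $23,000.00 = $3,099.64

Total interest = (PMT × n) - PV = $3,099.64


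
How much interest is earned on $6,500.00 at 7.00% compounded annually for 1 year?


Compound interest earned = final amount − principal.
A = P(1 + r/n)^(nt) = $6,500.00 × (1 + 0.07/1)^(1 × 1) = $6,955.00
Interest = A − P = $6,955.00 − $6,500.00 = $455.00

Interest = A - P = $455.00


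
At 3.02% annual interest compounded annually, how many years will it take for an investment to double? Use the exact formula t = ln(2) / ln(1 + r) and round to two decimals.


Doubling condition: (1 + r)^t = 2
Take ln of both sides: t × ln(1 + r) = ln(2)
t = ln(2) / ln(1 + r)
t = 0.693147 / 0.029753
t = 23.30

t = ln(2) / ln(1 + r) = 23.30 years


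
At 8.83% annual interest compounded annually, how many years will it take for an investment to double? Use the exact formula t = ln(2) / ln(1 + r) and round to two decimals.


Doubling condition: (1 + r)^t = 2
Take ln of both sides: t × ln(1 + r) = ln(2)
t = ln(2) / ln(1 + r)
t = 0.693147 / 0.084617
t = 8.19

t = ln(2) / ln(1 + r) = 8.19 years


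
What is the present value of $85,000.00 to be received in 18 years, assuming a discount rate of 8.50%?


Present value formula: PV = FV / (1 + r)^t
PV = $85,000.00 / (1 + 0.085)^18
PV = $85,000.00 / 4.342455
PV = $19,574.18

PV = FV / (1 + r)^t = $19,574.18


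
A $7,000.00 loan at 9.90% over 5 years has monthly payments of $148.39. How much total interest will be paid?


Total paid over the life of the loan = PMT × n.
Total paid = $148.39 × 60 = $8,903.40
Total interest = total paid − principal = $8,903.40 − $7,000.00 = $1,903.40

Total interest = (PMT × n) - PV = $1,903.40


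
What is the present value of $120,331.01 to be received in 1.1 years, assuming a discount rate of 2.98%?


Present value formula: PV = FV / (1 + r)^t
PV = $120,331.01 / (1 + 0.0298)^1.1
PV = $120,331.01 / 1.0328284
PV = $116,506.29

PV = FV / (1 + r)^t = $116,506.29


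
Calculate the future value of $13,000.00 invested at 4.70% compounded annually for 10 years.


Compound interest formula: A = P(1 + r/n)^(nt)
A = $13,000.00 × (1 + 0.047/1)^(1 × 10)
Growth factor: (1 + 0.047/1)^10 = 1.5829486
A = $13,000.00 × 1.5829486
A = $20,578.33

A = P(1 + r/n)^(nt) = $20,578.33


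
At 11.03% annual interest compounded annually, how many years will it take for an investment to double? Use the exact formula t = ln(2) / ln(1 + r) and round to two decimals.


Doubling condition: (1 + r)^t = 2
Take ln of both sides: t × ln(1 + r) = ln(2)
t = ln(2) / ln(1 + r)
t = 0.693147 / 0.104630
t = 6.62

t = ln(2) / ln(1 + r) = 6.62 years


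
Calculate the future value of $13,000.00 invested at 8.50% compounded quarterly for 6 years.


Compound interest formula: A = P(1 + r/n)^(nt)
A = $13,000.00 × (1 + 0.085/4)^(4 × 6)
Growth factor: (1 + 0.085/4)^24 = 1.656417
A = $13,000.00 × 1.656417
A = $21,533.42

A = P(1 + r/n)^(nt) = $21,533.42


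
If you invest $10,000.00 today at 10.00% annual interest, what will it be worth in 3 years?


Future value formula: FV = PV × (1 + r)^t
FV = $10,000.00 × (1 + 0.1)^3
FV = $10,000.00 × 1.331000
FV = $13,310.00

FV = PV × (1 + r)^t = $13,310.00


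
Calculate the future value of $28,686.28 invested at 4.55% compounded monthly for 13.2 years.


Compound interest formula: A = P(1 + r/n)^(nt)
A = $28,686.28 × (1 + 0.0455/12)^(12 × 13.2)
Growth factor: (1 + 0.0455/12)^158.4 = 1.8211428
A = $28,686.28 × 1.8211428
A = $52,241.81

A = P(1 + r/n)^(nt) = $52,241.81


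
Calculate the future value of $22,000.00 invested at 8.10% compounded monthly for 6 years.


Compound interest formula: A = P(1 + r/n)^(nt)
A = $22,000.00 × (1 + 0.081/12)^(12 × 6)
Growth factor: (1 + 0.081/12)^72 = 1.6231474
A = $22,000.00 × 1.6231474
A = $35,709.24

A = P(1 + r/n)^(nt) = $35,709.24


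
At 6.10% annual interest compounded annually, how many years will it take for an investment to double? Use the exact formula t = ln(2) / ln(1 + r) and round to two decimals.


Doubling condition: (1 + r)^t = 2
Take ln of both sides: t × ln(1 + r) = ln(2)
t = ln(2) / ln(1 + r)
t = 0.693147 / 0.059212
t = 11.71

t = ln(2) / ln(1 + r) = 11.71 years


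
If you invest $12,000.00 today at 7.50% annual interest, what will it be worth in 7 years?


Future value formula: FV = PV × (1 + r)^t
FV = $12,000.00 × (1 + 0.075)^7
FV = $12,000.00 × 1.659049
FV = $19,908.59

FV = PV × (1 + r)^t = $19,908.59


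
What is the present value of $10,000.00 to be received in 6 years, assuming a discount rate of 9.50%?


Present value formula: PV = FV / (1 + r)^t
PV = $10,000.00 / (1 + 0.095)^6
PV = $10,000.00 / 1.723791
PV = $5,801.17

PV = FV / (1 + r)^t = $5,801.17


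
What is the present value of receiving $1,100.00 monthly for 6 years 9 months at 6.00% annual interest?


Present value of an ordinary annuity: PV = PMT × (1 − (1 + r)^(−n)) / r
Monthly rate r = 0.06/12 = 0.005, n = 81
PV = $1,100.00 × (1 − (1 + 0.06/12)^(−81)) / (0.06/12)
PV = $1,100.00 × 66.469956
PV = $73,116.95

PV = PMT × (1-(1+r)^(-n))/r = $73,116.95


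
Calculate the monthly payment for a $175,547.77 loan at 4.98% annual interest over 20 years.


Loan payment formula: PMT = PV × r / (1 − (1 + r)^(−n))
Monthly rate r = 0.0498/12 = 0.00415, n = 240 months
Denominator: 1 − (1 + 0.0498/12)^(−240) = 0.629884
PMT = $175,547.77 × (0.0498/12) / 0.629884
PMT = $1,156.60 per month

PMT = PV × r / (1-(1+r)^(-n)) = $1,156.60/month


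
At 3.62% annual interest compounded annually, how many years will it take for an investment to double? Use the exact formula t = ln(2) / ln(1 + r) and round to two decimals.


Doubling condition: (1 + r)^t = 2
Take ln of both sides: t × ln(1 + r) = ln(2)
t = ln(2) / ln(1 + r)
t = 0.693147 / 0.035560
t = 19.49

t = ln(2) / ln(1 + r) = 19.49 years


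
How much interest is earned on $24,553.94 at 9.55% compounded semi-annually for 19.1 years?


Compound interest earned = final amount − principal.
A = P(1 + r/n)^(nt) = $24,553.94 × (1 + 0.0955/2)^(2 × 19.1) = $145,869.39
Interest = A − P = $145,869.39 − $24,553.94 = $121,315.45

Interest = A - P = $121,315.45


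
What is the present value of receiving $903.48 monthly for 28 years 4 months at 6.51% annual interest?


Present value of an ordinary annuity: PV = PMT × (1 − (1 + r)^(−n)) / r
Monthly rate r = 0.0651/12 = 0.005425, n = 340
PV = $903.48 × (1 − (1 + 0.0651/12)^(−340)) / (0.0651/12)
PV = $903.48 × 155.042488
PV = $140,077.79

PV = PMT × (1-(1+r)^(-n))/r = $140,077.79


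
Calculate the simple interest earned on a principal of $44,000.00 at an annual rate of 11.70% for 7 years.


Simple interest formula: I = P × r × t
I = $44,000.00 × 0.117 × 7
I = $36,036.00

I = P × r × t = $36,036.00


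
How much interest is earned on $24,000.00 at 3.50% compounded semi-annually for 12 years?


Compound interest earned = final amount − principal.
A = P(1 + r/n)^(nt) = $24,000.00 × (1 + 0.035/2)^(2 × 12) = $36,394.63
Interest = A − P = $36,394.63 − $24,000.00 = $12,394.63

Interest = A - P = $12,394.63


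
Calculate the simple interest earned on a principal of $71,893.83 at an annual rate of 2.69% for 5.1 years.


Simple interest formula: I = P × r × t
I = $71,893.83 × 0.0269 × 5.1
I = $9,863.11

I = P × r × t = $9,863.11


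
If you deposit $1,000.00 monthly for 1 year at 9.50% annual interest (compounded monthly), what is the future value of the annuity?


Future value of an ordinary annuity: FV = PMT × ((1 + r)^n − 1) / r
Monthly rate r = 0.095/12 ≈ 0.00791667, n = 12
FV = $1,000.00 × ((1 + 0.095/12)^12 − 1) / (0.095/12)
FV = $1,000.00 × 12.536537
FV = $12,536.54

FV = PMT × ((1+r)^n - 1)/r = $12,536.54


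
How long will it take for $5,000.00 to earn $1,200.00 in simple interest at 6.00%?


Rearrange the simple interest formula for t:
I = P × r × t  ⇒  t = I / (P × r)
t = $1,200.00 / ($5,000.00 × 0.06)
t = 4

t = I/(P×r) = 4 years


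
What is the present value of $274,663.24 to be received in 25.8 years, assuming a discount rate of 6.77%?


Present value formula: PV = FV / (1 + r)^t
PV = $274,663.24 / (1 + 0.0677)^25.8
PV = $274,663.24 / 5.419890
PV = $50,676.90

PV = FV / (1 + r)^t = $50,676.90


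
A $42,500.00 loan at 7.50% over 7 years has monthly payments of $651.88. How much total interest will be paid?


Total paid over the life of the loan = PMT × n.
Total paid = $651.88 × 84 = $54,757.92
Total interest = total paid − principal = $54,757.92 − $42,500.00 = $12,257.92

Total interest = (PMT × n) - PV = $12,257.92


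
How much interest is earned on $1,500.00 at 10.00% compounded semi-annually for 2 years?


Compound interest earned = final amount − principal.
A = P(1 + r/n)^(nt) = $1,500.00 × (1 + 0.1/2)^(2 × 2) = $1,823.26
Interest = A − P = $1,823.26 − $1,500.00 = $323.26

Interest = A - P = $323.26


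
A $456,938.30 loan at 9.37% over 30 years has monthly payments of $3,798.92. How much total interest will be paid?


Total paid over the life of the loan = PMT × n.
Total paid = $3,798.92 × 360 = $1,367,611.20
Total interest = total paid − principal = $1,367,611.20 − $456,938.30 = $910,672.90

Total interest = (PMT × n) - PV = $910,672.90


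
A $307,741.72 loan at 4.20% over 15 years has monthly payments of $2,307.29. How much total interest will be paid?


Total paid over the life of the loan = PMT × n.
Total paid = $2,307.29 × 180 = $415,312.20
Total interest = total paid − principal = $415,312.20 − $307,741.72 = $107,570.48

Total interest = (PMT × n) - PV = $107,570.48


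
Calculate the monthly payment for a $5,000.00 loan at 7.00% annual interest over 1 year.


Loan payment formula: PMT = PV × r / (1 − (1 + r)^(−n))
Monthly rate r = 0.07/12 ≈ 0.00583333, n = 12 months
Denominator: 1 − (1 + 0.07/12)^(−12) = 0.067417
PMT = $5,000.00 × (0.07/12) / 0.067417
PMT = $432.63 per month

PMT = PV × r / (1-(1+r)^(-n)) = $432.63/month


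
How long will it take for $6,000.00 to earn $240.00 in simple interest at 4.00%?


Rearrange the simple interest formula for t:
I = P × r × t  ⇒  t = I / (P × r)
t = $240.00 / ($6,000.00 × 0.04)
t = 1

t = I/(P×r) = 1 year


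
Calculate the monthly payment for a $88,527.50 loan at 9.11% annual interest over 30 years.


Loan payment formula: PMT = PV × r / (1 − (1 + r)^(−n))
Monthly rate r = 0.0911/12 ≈ 0.00759167, n = 360 months
Denominator: 1 − (1 + 0.0911/12)^(−360) = 0.934301
PMT = $88,527.50 × (0.0911/12) / 0.934301
PMT = $719.33 per month

PMT = PV × r / (1-(1+r)^(-n)) = $719.33/month


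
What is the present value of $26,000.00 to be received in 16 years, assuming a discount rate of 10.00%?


Present value formula: PV = FV / (1 + r)^t
PV = $26,000.00 / (1 + 0.1)^16
PV = $26,000.00 / 4.594973
PV = $5,658.36

PV = FV / (1 + r)^t = $5,658.36


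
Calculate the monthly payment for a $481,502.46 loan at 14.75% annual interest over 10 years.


Loan payment formula: PMT = PV × r / (1 − (1 + r)^(−n))
Monthly rate r = 0.1475/12 ≈ 0.01229167, n = 120 months
Denominator: 1 − (1 + 0.1475/12)^(−120) = 0.769155
PMT = $481,502.46 × (0.1475/12) / 0.769155
PMT = $7,694.77 per month

PMT = PV × r / (1-(1+r)^(-n)) = $7,694.77/month


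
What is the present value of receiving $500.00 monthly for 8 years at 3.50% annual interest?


Present value of an ordinary annuity: PV = PMT × (1 − (1 + r)^(−n)) / r
Monthly rate r = 0.035/12 ≈ 0.00291667, n = 96
PV = $500.00 × (1 − (1 + 0.035/12)^(−96)) / (0.035/12)
PV = $500.00 × 83.625663
PV = $41,812.83

PV = PMT × (1-(1+r)^(-n))/r = $41,812.83


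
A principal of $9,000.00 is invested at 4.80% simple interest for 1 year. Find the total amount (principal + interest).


Total amount formula: A = P(1 + rt) = P + P·r·t
Interest: I = P × r × t = $9,000.00 × 0.048 × 1 = $432.00
A = P + I = $9,000.00 + $432.00 = $9,432.00

A = P + I = P(1 + rt) = $9,432.00


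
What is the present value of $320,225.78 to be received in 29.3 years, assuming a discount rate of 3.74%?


Present value formula: PV = FV / (1 + r)^t
PV = $320,225.78 / (1 + 0.0374)^29.3
PV = $320,225.78 / 2.9324117
PV = $109,202.19

PV = FV / (1 + r)^t = $109,202.19


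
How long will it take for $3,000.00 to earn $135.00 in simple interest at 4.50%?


Rearrange the simple interest formula for t:
I = P × r × t  ⇒  t = I / (P × r)
t = $135.00 / ($3,000.00 × 0.045)
t = 1

t = I/(P×r) = 1 year


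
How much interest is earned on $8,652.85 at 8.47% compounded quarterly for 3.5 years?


Compound interest earned = final amount − principal.
A = P(1 + r/n)^(nt) = $8,652.85 × (1 + 0.0847/4)^(4 × 3.5) = $11,602.77
Interest = A − P = $11,602.77 − $8,652.85 = $2,949.92

Interest = A - P = $2,949.92


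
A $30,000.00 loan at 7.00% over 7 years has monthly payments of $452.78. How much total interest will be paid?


Total paid over the life of the loan = PMT × n.
Total paid = $452.78 × 84 = $38,033.52
Total interest = total paid − principal = $38,033.52 − $30,000.00 = $8,033.52

Total interest = (PMT × n) - PV = $8,033.52


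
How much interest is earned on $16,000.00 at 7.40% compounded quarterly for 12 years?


Compound interest earned = final amount − principal.
A = P(1 + r/n)^(nt) = $16,000.00 × (1 + 0.074/4)^(4 × 12) = $38,570.00
Interest = A − P = $38,570.00 − $16,000.00 = $22,570.00

Interest = A - P = $22,570.00


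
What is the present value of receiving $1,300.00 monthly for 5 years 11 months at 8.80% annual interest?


Present value of an ordinary annuity: PV = PMT × (1 − (1 + r)^(−n)) / r
Monthly rate r = 0.088/12 ≈ 0.00733333, n = 71
PV = $1,300.00 × (1 − (1 + 0.088/12)^(−71)) / (0.088/12)
PV = $1,300.00 × 55.192617
PV = $71,750.40

PV = PMT × (1-(1+r)^(-n))/r = $71,750.40


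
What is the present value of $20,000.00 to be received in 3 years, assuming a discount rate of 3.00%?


Present value formula: PV = FV / (1 + r)^t
PV = $20,000.00 / (1 + 0.03)^3
PV = $20,000.00 / 1.092727
PV = $18,302.83

PV = FV / (1 + r)^t = $18,302.83


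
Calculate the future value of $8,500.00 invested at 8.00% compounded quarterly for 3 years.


Compound interest formula: A = P(1 + r/n)^(nt)
A = $8,500.00 × (1 + 0.08/4)^(4 × 3)
Growth factor: (1 + 0.08/4)^12 = 1.268242
A = $8,500.00 × 1.268242
A = $10,780.06

A = P(1 + r/n)^(nt) = $10,780.06


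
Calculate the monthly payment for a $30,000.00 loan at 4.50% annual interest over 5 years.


Loan payment formula: PMT = PV × r / (1 − (1 + r)^(−n))
Monthly rate r = 0.045/12 = 0.00375, n = 60 months
Denominator: 1 − (1 + 0.045/12)^(−60) = 0.201148
PMT = $30,000.00 × (0.045/12) / 0.201148
PMT = $559.29 per month

PMT = PV × r / (1-(1+r)^(-n)) = $559.29/month


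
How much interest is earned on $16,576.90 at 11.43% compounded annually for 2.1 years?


Compound interest earned = final amount − principal.
A = P(1 + r/n)^(nt) = $16,576.90 × (1 + 0.1143/1)^(1 × 2.1) = $20,806.92
Interest = A − P = $20,806.92 − $16,576.90 = $4,230.02

Interest = A - P = $4,230.02


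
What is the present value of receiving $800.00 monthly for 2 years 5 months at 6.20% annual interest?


Present value of an ordinary annuity: PV = PMT × (1 − (1 + r)^(−n)) / r
Monthly rate r = 0.062/12 ≈ 0.00516667, n = 29
PV = $800.00 × (1 − (1 + 0.062/12)^(−29)) / (0.062/12)
PV = $800.00 × 26.867696
PV = $21,494.16

PV = PMT × (1-(1+r)^(-n))/r = $21,494.16


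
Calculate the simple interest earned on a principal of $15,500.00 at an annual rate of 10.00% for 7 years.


Simple interest formula: I = P × r × t
I = $15,500.00 × 0.1 × 7
I = $10,850.00

I = P × r × t = $10,850.00


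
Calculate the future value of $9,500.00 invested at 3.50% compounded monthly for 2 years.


Compound interest formula: A = P(1 + r/n)^(nt)
A = $9,500.00 × (1 + 0.035/12)^(12 × 2)
Growth factor: (1 + 0.035/12)^24 = 1.072399
A = $9,500.00 × 1.072399
A = $10,187.79

A = P(1 + r/n)^(nt) = $10,187.79


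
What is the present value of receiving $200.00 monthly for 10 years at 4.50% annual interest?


Present value of an ordinary annuity: PV = PMT × (1 − (1 + r)^(−n)) / r
Monthly rate r = 0.045/12 = 0.00375, n = 120
PV = $200.00 × (1 − (1 + 0.045/12)^(−120)) / (0.045/12)
PV = $200.00 × 96.489324
PV = $19,297.86

PV = PMT × (1-(1+r)^(-n))/r = $19,297.86


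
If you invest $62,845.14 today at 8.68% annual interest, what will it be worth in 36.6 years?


Future value formula: FV = PV × (1 + r)^t
FV = $62,845.14 × (1 + 0.0868)^36.6
FV = $62,845.14 × 21.041488
FV = $1,322,355.26

FV = PV × (1 + r)^t = $1,322,355.26


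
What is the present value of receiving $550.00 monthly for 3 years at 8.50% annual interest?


Present value of an ordinary annuity: PV = PMT × (1 − (1 + r)^(−n)) / r
Monthly rate r = 0.085/12 ≈ 0.00708333, n = 36
PV = $550.00 × (1 − (1 + 0.085/12)^(−36)) / (0.085/12)
PV = $550.00 × 31.678112
PV = $17,422.96

PV = PMT × (1-(1+r)^(-n))/r = $17,422.96


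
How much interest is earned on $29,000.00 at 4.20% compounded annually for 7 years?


Compound interest earned = final amount − principal.
A = P(1 + r/n)^(nt) = $29,000.00 × (1 + 0.042/1)^(1 × 7) = $38,678.71
Interest = A − P = $38,678.71 − $29,000.00 = $9,678.71

Interest = A - P = $9,678.71


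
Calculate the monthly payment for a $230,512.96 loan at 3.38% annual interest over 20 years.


Loan payment formula: PMT = PV × r / (1 − (1 + r)^(−n))
Monthly rate r = 0.0338/12 ≈ 0.00281667, n = 240 months
Denominator: 1 − (1 + 0.0338/12)^(−240) = 0.490869
PMT = $230,512.96 × (0.0338/12) / 0.490869
PMT = $1,322.71 per month

PMT = PV × r / (1-(1+r)^(-n)) = $1,322.71/month


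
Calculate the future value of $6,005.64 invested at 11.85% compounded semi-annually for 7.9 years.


Compound interest formula: A = P(1 + r/n)^(nt)
A = $6,005.64 × (1 + 0.1185/2)^(2 × 7.9)
Growth factor: (1 + 0.1185/2)^15.8 = 2.482995
A = $6,005.64 × 2.482995
A = $14,911.97

A = P(1 + r/n)^(nt) = $14,911.97


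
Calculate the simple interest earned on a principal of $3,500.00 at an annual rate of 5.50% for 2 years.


Simple interest formula: I = P × r × t
I = $3,500.00 × 0.055 × 2
I = $385.00

I = P × r × t = $385.00


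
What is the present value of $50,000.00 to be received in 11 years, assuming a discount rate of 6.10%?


Present value formula: PV = FV / (1 + r)^t
PV = $50,000.00 / (1 + 0.061)^11
PV = $50,000.00 / 1.918091
PV = $26,067.58

PV = FV / (1 + r)^t = $26,067.58


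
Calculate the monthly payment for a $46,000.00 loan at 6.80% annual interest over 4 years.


Loan payment formula: PMT = PV × r / (1 − (1 + r)^(−n))
Monthly rate r = 0.068/12 ≈ 0.00566667, n = 48 months
Denominator: 1 − (1 + 0.068/12)^(−48) = 0.237561
PMT = $46,000.00 × (0.068/12) / 0.237561
PMT = $1,097.26 per month

PMT = PV × r / (1-(1+r)^(-n)) = $1,097.26/month


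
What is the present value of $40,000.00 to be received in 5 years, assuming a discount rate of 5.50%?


Present value formula: PV = FV / (1 + r)^t
PV = $40,000.00 / (1 + 0.055)^5
PV = $40,000.00 / 1.306960
PV = $30,605.37

PV = FV / (1 + r)^t = $30,605.37


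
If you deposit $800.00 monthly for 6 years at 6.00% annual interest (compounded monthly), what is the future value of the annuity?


Future value of an ordinary annuity: FV = PMT × ((1 + r)^n − 1) / r
Monthly rate r = 0.06/12 = 0.005, n = 72
FV = $800.00 × ((1 + 0.06/12)^72 − 1) / (0.06/12)
FV = $800.00 × 86.408856
FV = $69,127.08

FV = PMT × ((1+r)^n - 1)/r = $69,127.08


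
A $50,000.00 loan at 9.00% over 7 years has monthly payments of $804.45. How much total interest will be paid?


Total paid over the life of the loan = PMT × n.
Total paid = $804.45 × 84 = $67,573.80
Total interest = total paid − principal = $67,573.80 − $50,000.00 = $17,573.80

Total interest = (PMT × n) - PV = $17,573.80


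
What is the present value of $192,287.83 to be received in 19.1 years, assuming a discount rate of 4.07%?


Present value formula: PV = FV / (1 + r)^t
PV = $192,287.83 / (1 + 0.0407)^19.1
PV = $192,287.83 / 2.1424865
PV = $89,749.84

PV = FV / (1 + r)^t = $89,749.84


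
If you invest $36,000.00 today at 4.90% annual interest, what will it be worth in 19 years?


Future value formula: FV = PV × (1 + r)^t
FV = $36,000.00 × (1 + 0.049)^19
FV = $36,000.00 × 2.4816143
FV = $89,338.11

FV = PV × (1 + r)^t = $89,338.11


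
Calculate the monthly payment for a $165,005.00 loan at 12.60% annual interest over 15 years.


Loan payment formula: PMT = PV × r / (1 − (1 + r)^(−n))
Monthly rate r = 0.126/12 = 0.0105, n = 180 months
Denominator: 1 − (1 + 0.126/12)^(−180) = 0.847432
PMT = $165,005.00 × (0.126/12) / 0.847432
PMT = $2,044.47 per month

PMT = PV × r / (1-(1+r)^(-n)) = $2,044.47/month


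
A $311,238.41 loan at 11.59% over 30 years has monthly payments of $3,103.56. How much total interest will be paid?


Total paid over the life of the loan = PMT × n.
Total paid = $3,103.56 × 360 = $1,117,281.60
Total interest = total paid − principal = $1,117,281.60 − $311,238.41 = $806,043.19

Total interest = (PMT × n) - PV = $806,043.19


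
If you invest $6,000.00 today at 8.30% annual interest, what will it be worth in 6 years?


Future value formula: FV = PV × (1 + r)^t
FV = $6,000.00 × (1 + 0.083)^6
FV = $6,000.00 × 1.613507
FV = $9,681.04

FV = PV × (1 + r)^t = $9,681.04


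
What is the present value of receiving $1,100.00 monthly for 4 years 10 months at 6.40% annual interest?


Present value of an ordinary annuity: PV = PMT × (1 − (1 + r)^(−n)) / r
Monthly rate r = 0.064/12 ≈ 0.00533333, n = 58
PV = $1,100.00 × (1 − (1 + 0.064/12)^(−58)) / (0.064/12)
PV = $1,100.00 × 49.773824
PV = $54,751.21

PV = PMT × (1-(1+r)^(-n))/r = $54,751.21


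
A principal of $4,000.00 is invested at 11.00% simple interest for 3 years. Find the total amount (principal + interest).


Total amount formula: A = P(1 + rt) = P + P·r·t
Interest: I = P × r × t = $4,000.00 × 0.11 × 3 = $1,320.00
A = P + I = $4,000.00 + $1,320.00 = $5,320.00

A = P + I = P(1 + rt) = $5,320.00


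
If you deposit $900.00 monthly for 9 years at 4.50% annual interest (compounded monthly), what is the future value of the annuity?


Future value of an ordinary annuity: FV = PMT × ((1 + r)^n − 1) / r
Monthly rate r = 0.045/12 = 0.00375, n = 108
FV = $900.00 × ((1 + 0.045/12)^108 − 1) / (0.045/12)
FV = $900.00 × 132.844596
FV = $119,560.14

FV = PMT × ((1+r)^n - 1)/r = $119,560.14


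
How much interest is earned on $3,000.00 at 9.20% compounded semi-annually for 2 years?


Compound interest earned = final amount − principal.
A = P(1 + r/n)^(nt) = $3,000.00 × (1 + 0.092/2)^(2 × 2) = $3,591.27
Interest = A − P = $3,591.27 − $3,000.00 = $591.27

Interest = A - P = $591.27


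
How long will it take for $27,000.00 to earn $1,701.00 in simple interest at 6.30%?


Rearrange the simple interest formula for t:
I = P × r × t  ⇒  t = I / (P × r)
t = $1,701.00 / ($27,000.00 × 0.063)
t = 1

t = I/(P×r) = 1 year


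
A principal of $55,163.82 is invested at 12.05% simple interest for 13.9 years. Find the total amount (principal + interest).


Total amount formula: A = P(1 + rt) = P + P·r·t
Interest: I = P × r × t = $55,163.82 × 0.1205 × 13.9 = $92,396.64
A = P + I = $55,163.82 + $92,396.64 = $147,560.46

A = P + I = P(1 + rt) = $147,560.46


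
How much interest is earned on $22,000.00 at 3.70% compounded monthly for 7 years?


Compound interest earned = final amount − principal.
A = P(1 + r/n)^(nt) = $22,000.00 × (1 + 0.037/12)^(12 × 7) = $28,492.59
Interest = A − P = $28,492.59 − $22,000.00 = $6,492.59

Interest = A - P = $6,492.59


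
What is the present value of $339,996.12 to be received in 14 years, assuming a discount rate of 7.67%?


Present value formula: PV = FV / (1 + r)^t
PV = $339,996.12 / (1 + 0.0767)^14
PV = $339,996.12 / 2.81401224
PV = $120,822.54

PV = FV / (1 + r)^t = $120,822.54


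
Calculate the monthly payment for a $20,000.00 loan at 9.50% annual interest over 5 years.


Loan payment formula: PMT = PV × r / (1 − (1 + r)^(−n))
Monthly rate r = 0.095/12 ≈ 0.00791667, n = 60 months
Denominator: 1 − (1 + 0.095/12)^(−60) = 0.376951
PMT = $20,000.00 × (0.095/12) / 0.376951
PMT = $420.04 per month

PMT = PV × r / (1-(1+r)^(-n)) = $420.04/month


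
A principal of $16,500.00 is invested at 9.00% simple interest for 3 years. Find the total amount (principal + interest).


Total amount formula: A = P(1 + rt) = P + P·r·t
Interest: I = P × r × t = $16,500.00 × 0.09 × 3 = $4,455.00
A = P + I = $16,500.00 + $4,455.00 = $20,955.00

A = P + I = P(1 + rt) = $20,955.00


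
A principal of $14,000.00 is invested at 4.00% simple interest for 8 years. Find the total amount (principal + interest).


Total amount formula: A = P(1 + rt) = P + P·r·t
Interest: I = P × r × t = $14,000.00 × 0.04 × 8 = $4,480.00
A = P + I = $14,000.00 + $4,480.00 = $18,480.00

A = P + I = P(1 + rt) = $18,480.00


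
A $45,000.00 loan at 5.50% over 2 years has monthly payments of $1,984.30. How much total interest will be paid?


Total paid over the life of the loan = PMT × n.
Total paid = $1,984.30 × 24 = $47,623.20
Total interest = total paid − principal = $47,623.20 − $45,000.00 = $2,623.20

Total interest = (PMT × n) - PV = $2,623.20


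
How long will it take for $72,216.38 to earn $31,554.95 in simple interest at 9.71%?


Rearrange the simple interest formula for t:
I = P × r × t  ⇒  t = I / (P × r)
t = $31,554.95 / ($72,216.38 × 0.0971)
t = 4.5

t = I/(P×r) = 4.5 years


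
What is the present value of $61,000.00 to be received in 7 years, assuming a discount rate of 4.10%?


Present value formula: PV = FV / (1 + r)^t
PV = $61,000.00 / (1 + 0.041)^7
PV = $61,000.00 / 1.3248146
PV = $46,044.18

PV = FV / (1 + r)^t = $46,044.18


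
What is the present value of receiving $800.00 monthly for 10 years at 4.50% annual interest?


Present value of an ordinary annuity: PV = PMT × (1 − (1 + r)^(−n)) / r
Monthly rate r = 0.045/12 = 0.00375, n = 120
PV = $800.00 × (1 − (1 + 0.045/12)^(−120)) / (0.045/12)
PV = $800.00 × 96.489324
PV = $77,191.46

PV = PMT × (1-(1+r)^(-n))/r = $77,191.46


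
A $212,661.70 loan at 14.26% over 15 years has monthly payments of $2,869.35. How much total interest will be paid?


Total paid over the life of the loan = PMT × n.
Total paid = $2,869.35 × 180 = $516,483.00
Total interest = total paid − principal = $516,483.00 − $212,661.70 = $303,821.30

Total interest = (PMT × n) - PV = $303,821.30


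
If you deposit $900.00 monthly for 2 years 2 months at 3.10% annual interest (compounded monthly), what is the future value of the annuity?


Future value of an ordinary annuity: FV = PMT × ((1 + r)^n − 1) / r
Monthly rate r = 0.031/12 ≈ 0.00258333, n = 26
FV = $900.00 × ((1 + 0.031/12)^26 − 1) / (0.031/12)
FV = $900.00 × 26.857195
FV = $24,171.48

FV = PMT × ((1+r)^n - 1)/r = $24,171.48


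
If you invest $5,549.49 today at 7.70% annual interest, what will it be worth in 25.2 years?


Future value formula: FV = PV × (1 + r)^t
FV = $5,549.49 × (1 + 0.077)^25.2
FV = $5,549.49 × 6.483891
FV = $35,982.29

FV = PV × (1 + r)^t = $35,982.29


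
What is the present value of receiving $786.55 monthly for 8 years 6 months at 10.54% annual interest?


Present value of an ordinary annuity: PV = PMT × (1 − (1 + r)^(−n)) / r
Monthly rate r = 0.1054/12 ≈ 0.00878333, n = 102
PV = $786.55 × (1 − (1 + 0.1054/12)^(−102)) / (0.1054/12)
PV = $786.55 × 67.190890
PV = $52,848.99

PV = PMT × (1-(1+r)^(-n))/r = $52,848.99


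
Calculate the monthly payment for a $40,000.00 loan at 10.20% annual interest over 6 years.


Loan payment formula: PMT = PV × r / (1 − (1 + r)^(−n))
Monthly rate r = 0.102/12 = 0.0085, n = 72 months
Denominator: 1 − (1 + 0.102/12)^(−72) = 0.456330
PMT = $40,000.00 × (0.102/12) / 0.456330
PMT = $745.07 per month

PMT = PV × r / (1-(1+r)^(-n)) = $745.07/month


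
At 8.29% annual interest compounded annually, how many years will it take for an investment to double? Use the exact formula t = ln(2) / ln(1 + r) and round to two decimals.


Doubling condition: (1 + r)^t = 2
Take ln of both sides: t × ln(1 + r) = ln(2)
t = ln(2) / ln(1 + r)
t = 0.693147 / 0.079643
t = 8.70

t = ln(2) / ln(1 + r) = 8.70 years


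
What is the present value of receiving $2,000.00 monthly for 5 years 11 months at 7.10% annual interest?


Present value of an ordinary annuity: PV = PMT × (1 − (1 + r)^(−n)) / r
Monthly rate r = 0.071/12 ≈ 0.00591667, n = 71
PV = $2,000.00 × (1 − (1 + 0.071/12)^(−71)) / (0.071/12)
PV = $2,000.00 × 57.835633
PV = $115,671.27

PV = PMT × (1-(1+r)^(-n))/r = $115,671.27


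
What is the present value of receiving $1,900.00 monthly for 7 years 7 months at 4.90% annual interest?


Present value of an ordinary annuity: PV = PMT × (1 − (1 + r)^(−n)) / r
Monthly rate r = 0.049/12 ≈ 0.00408333, n = 91
PV = $1,900.00 × (1 − (1 + 0.049/12)^(−91)) / (0.049/12)
PV = $1,900.00 × 75.878325
PV = $144,168.82

PV = PMT × (1-(1+r)^(-n))/r = $144,168.82


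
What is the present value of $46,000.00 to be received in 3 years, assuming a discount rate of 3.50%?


Present value formula: PV = FV / (1 + r)^t
PV = $46,000.00 / (1 + 0.035)^3
PV = $46,000.00 / 1.108718
PV = $41,489.36

PV = FV / (1 + r)^t = $41,489.36


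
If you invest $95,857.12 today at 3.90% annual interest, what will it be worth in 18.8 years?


Future value formula: FV = PV × (1 + r)^t
FV = $95,857.12 × (1 + 0.039)^18.8
FV = $95,857.12 × 2.0529213
FV = $196,787.12

FV = PV × (1 + r)^t = $196,787.12


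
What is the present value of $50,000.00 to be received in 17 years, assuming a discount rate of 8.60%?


Present value formula: PV = FV / (1 + r)^t
PV = $50,000.00 / (1 + 0.086)^17
PV = $50,000.00 / 4.065435
PV = $12,298.81

PV = FV / (1 + r)^t = $12,298.81


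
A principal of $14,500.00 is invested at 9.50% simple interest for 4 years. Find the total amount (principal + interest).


Total amount formula: A = P(1 + rt) = P + P·r·t
Interest: I = P × r × t = $14,500.00 × 0.095 × 4 = $5,510.00
A = P + I = $14,500.00 + $5,510.00 = $20,010.00

A = P + I = P(1 + rt) = $20,010.00


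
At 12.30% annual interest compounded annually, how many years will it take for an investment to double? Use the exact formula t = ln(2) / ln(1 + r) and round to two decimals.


Doubling condition: (1 + r)^t = 2
Take ln of both sides: t × ln(1 + r) = ln(2)
t = ln(2) / ln(1 + r)
t = 0.693147 / 0.116004
t = 5.98

t = ln(2) / ln(1 + r) = 5.98 years


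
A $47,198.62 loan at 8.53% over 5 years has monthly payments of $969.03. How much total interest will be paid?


Total paid over the life of the loan = PMT × n.
Total paid = $969.03 × 60 = $58,141.80
Total interest = total paid − principal = $58,141.80 − $47,198.62 = $10,943.18

Total interest = (PMT × n) - PV = $10,943.18


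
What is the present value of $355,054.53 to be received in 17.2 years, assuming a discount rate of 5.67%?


Present value formula: PV = FV / (1 + r)^t
PV = $355,054.53 / (1 + 0.0567)^17.2
PV = $355,054.53 / 2.582078
PV = $137,507.28

PV = FV / (1 + r)^t = $137,507.28


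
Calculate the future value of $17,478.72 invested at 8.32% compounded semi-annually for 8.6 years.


Compound interest formula: A = P(1 + r/n)^(nt)
A = $17,478.72 × (1 + 0.0832/2)^(2 × 8.6)
Growth factor: (1 + 0.0832/2)^17.2 = 2.015843
A = $17,478.72 × 2.015843
A = $35,234.36

A = P(1 + r/n)^(nt) = $35,234.36


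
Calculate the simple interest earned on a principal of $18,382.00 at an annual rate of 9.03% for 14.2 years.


Simple interest formula: I = P × r × t
I = $18,382.00 × 0.0903 × 14.2
I = $23,570.50

I = P × r × t = $23,570.50


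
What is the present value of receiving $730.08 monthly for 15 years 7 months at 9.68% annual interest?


Present value of an ordinary annuity: PV = PMT × (1 − (1 + r)^(−n)) / r
Monthly rate r = 0.0968/12 ≈ 0.00806667, n = 187
PV = $730.08 × (1 − (1 + 0.0968/12)^(−187)) / (0.0968/12)
PV = $730.08 × 96.372900
PV = $70,359.93

PV = PMT × (1-(1+r)^(-n))/r = $70,359.93


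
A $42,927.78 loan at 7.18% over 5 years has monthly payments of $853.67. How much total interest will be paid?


Total paid over the life of the loan = PMT × n.
Total paid = $853.67 × 60 = $51,220.20
Total interest = total paid − principal = $51,220.20 − $42,927.78 = $8,292.42

Total interest = (PMT × n) - PV = $8,292.42


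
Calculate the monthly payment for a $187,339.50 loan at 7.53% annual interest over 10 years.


Loan payment formula: PMT = PV × r / (1 − (1 + r)^(−n))
Monthly rate r = 0.0753/12 = 0.006275, n = 120 months
Denominator: 1 − (1 + 0.0753/12)^(−120) = 0.527939
PMT = $187,339.50 × (0.0753/12) / 0.527939
PMT = $2,226.69 per month

PMT = PV × r / (1-(1+r)^(-n)) = $2,226.69/month


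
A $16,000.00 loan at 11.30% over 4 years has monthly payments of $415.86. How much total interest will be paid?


Total paid over the life of the loan = PMT × n.
Total paid = $415.86 × 48 = $19,961.28
Total interest = total paid − principal = $19,961.28 − $16,000.00 = $3,961.28

Total interest = (PMT × n) - PV = $3,961.28


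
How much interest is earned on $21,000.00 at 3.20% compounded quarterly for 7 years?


Compound interest earned = final amount − principal.
A = P(1 + r/n)^(nt) = $21,000.00 × (1 + 0.032/4)^(4 × 7) = $26,249.09
Interest = A − P = $26,249.09 − $21,000.00 = $5,249.09

Interest = A - P = $5,249.09


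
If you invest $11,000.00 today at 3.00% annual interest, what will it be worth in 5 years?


Future value formula: FV = PV × (1 + r)^t
FV = $11,000.00 × (1 + 0.03)^5
FV = $11,000.00 × 1.159274
FV = $12,752.01

FV = PV × (1 + r)^t = $12,752.01


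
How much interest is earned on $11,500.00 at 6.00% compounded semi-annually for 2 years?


Compound interest earned = final amount − principal.
A = P(1 + r/n)^(nt) = $11,500.00 × (1 + 0.06/2)^(2 × 2) = $12,943.35
Interest = A − P = $12,943.35 − $11,500.00 = $1,443.35

Interest = A - P = $1,443.35


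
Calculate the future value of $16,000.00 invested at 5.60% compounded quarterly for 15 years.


Compound interest formula: A = P(1 + r/n)^(nt)
A = $16,000.00 × (1 + 0.056/4)^(4 × 15)
Growth factor: (1 + 0.056/4)^60 = 2.302912
A = $16,000.00 × 2.302912
A = $36,846.59

A = P(1 + r/n)^(nt) = $36,846.59


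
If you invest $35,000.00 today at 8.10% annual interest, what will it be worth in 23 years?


Future value formula: FV = PV × (1 + r)^t
FV = $35,000.00 × (1 + 0.081)^23
FV = $35,000.00 × 5.997786
FV = $209,922.51

FV = PV × (1 + r)^t = $209,922.51


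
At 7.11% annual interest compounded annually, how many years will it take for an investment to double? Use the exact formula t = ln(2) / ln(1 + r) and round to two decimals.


Doubling condition: (1 + r)^t = 2
Take ln of both sides: t × ln(1 + r) = ln(2)
t = ln(2) / ln(1 + r)
t = 0.693147 / 0.068686
t = 10.09

t = ln(2) / ln(1 + r) = 10.09 years


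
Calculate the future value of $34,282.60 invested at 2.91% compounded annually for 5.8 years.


Compound interest formula: A = P(1 + r/n)^(nt)
A = $34,282.60 × (1 + 0.0291/1)^(1 × 5.8)
Growth factor: (1 + 0.0291/1)^5.8 = 1.181011
A = $34,282.60 × 1.181011
A = $40,488.13

A = P(1 + r/n)^(nt) = $40,488.13


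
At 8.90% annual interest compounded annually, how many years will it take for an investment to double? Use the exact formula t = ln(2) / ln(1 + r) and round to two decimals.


Doubling condition: (1 + r)^t = 2
Take ln of both sides: t × ln(1 + r) = ln(2)
t = ln(2) / ln(1 + r)
t = 0.693147 / 0.085260
t = 8.13

t = ln(2) / ln(1 + r) = 8.13 years


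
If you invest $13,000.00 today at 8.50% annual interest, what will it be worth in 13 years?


Future value formula: FV = PV × (1 + r)^t
FV = $13,000.00 × (1 + 0.085)^13
FV = $13,000.00 × 2.8879296
FV = $37,543.08

FV = PV × (1 + r)^t = $37,543.08
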